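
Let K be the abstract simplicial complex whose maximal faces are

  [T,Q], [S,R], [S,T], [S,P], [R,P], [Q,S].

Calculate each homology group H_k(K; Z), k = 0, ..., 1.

H_0 = Z,  H_1 = Z^2.

Take the total order P < Q < R < S < T on the vertex set. Then K (dimension 1) consists of the simplices:

  0-simplices (5): P, Q, R, S, T
  1-simplices (6): PR, PS, QS, QT, RS, ST

giving chain groups C_0 ≅ Z^5, C_1 ≅ Z^6.

∂_1: C_1 → C_0 sends each edge [p,q] (with p < q) to q − p.
This gives a 5×6 integer matrix of rank 4; reducing to Smith normal form yields diagonal entries (1,1,1,1).

Now H_k = ker ∂_k / im ∂_{k+1}, so:

  H_0: rank C_0 − rank ∂_1 = 5 − 4 = 1, and the invariant factors of ∂_1 are all 1, so H_0 = Z.
  H_1: rank ker ∂_1 − rank ∂_2 = (6 − 4) − 0 = 2, and there is no ∂_2, so H_1 = Z^2.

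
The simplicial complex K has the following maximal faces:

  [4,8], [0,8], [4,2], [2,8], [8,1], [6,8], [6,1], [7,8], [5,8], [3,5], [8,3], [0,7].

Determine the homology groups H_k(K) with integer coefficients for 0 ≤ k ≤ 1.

We work with the vertex ordering 0 < 1 < 2 < 3 < 4 < 5 < 6 < 7 < 8. The simplices of K, each written with vertices in increasing order, are:

  0-simplices (9): [0], [1], [2], [3], [4], [5], [6], [7], [8]
  1-simplices (12): [0,7], [0,8], [1,6], [1,8], [2,4], [2,8], [3,5], [3,8], [4,8], [5,8], [6,8], [7,8]

Hence C_0 ≅ Z^9, C_1 ≅ Z^12.

Boundary ∂_1: C_1 → C_0 is given by ∂[p,q] = [q] − [p]. For instance
  ∂[6,8] = [8] − [6].
The 9×12 boundary matrix has rank 8 and Smith normal form diag(1,1,1,1,1,1,1,1).

Reading off H_k = ker ∂_k / im ∂_{k+1}:

  H_0: rank C_0 − rank ∂_1 = 9 − 8 = 1, and the invariant factors of ∂_1 are all 1, so H_0 = Z.
  H_1: rank ker ∂_1 − rank ∂_2 = (12 − 8) − 0 = 4, and there is no ∂_2, so H_1 = Z^4.

H_0 = Z,  H_1 = Z^4.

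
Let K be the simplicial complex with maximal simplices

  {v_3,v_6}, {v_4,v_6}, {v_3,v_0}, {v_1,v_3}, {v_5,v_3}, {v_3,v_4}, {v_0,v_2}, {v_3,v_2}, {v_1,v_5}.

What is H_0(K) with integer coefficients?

We work with the vertex ordering v_0 < v_1 < v_2 < v_3 < v_4 < v_5 < v_6. The simplices of K, each written with vertices in increasing order, are:

  0-simplices (7): [v_0], [v_1], [v_2], [v_3], [v_4], [v_5], [v_6]
  1-simplices (9): [v_0,v_2], [v_0,v_3], [v_1,v_3], [v_1,v_5], [v_2,v_3], [v_3,v_4], [v_3,v_5], [v_3,v_6], [v_4,v_6]

so the chain groups are C_0 ≅ Z^7, C_1 ≅ Z^9.

∂_1: C_1 → C_0 is given by ∂[p,q] = [q] − [p].
The 7×9 boundary matrix has rank 6 and Smith normal form diag(1,1,1,1,1,1).

Now H_k = ker ∂_k / im ∂_{k+1}, so:

  H_0: rank C_0 − rank ∂_1 = 7 − 6 = 1, and the invariant factors of ∂_1 are all 1, so H_0 ≅ Z.

(K is a triangulation of a wedge of 3 circles.)

H_0 ≅ Z.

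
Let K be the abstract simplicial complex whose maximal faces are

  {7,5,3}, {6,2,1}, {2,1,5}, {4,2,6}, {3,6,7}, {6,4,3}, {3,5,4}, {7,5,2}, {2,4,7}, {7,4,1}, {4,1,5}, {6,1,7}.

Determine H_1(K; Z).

We work with the vertex ordering 1 < 2 < 3 < 4 < 5 < 6 < 7. The simplices of K, each written with vertices in increasing order, are:

  0-simplices (7): [1], [2], [3], [4], [5], [6], [7]
  1-simplices (18): [1,2], [1,4], [1,5], [1,6], [1,7], [2,4], [2,5], [2,6], [2,7], [3,4], [3,5], [3,6], [3,7], [4,5], [4,6], [4,7], [5,7], [6,7]
  2-simplices (12): [1,2,5], [1,2,6], [1,4,5], [1,4,7], [1,6,7], [2,4,6], [2,4,7], [2,5,7], [3,4,5], [3,4,6], [3,5,7], [3,6,7]

so the chain groups are C_0 ≅ Z^7, C_1 ≅ Z^18, C_2 ≅ Z^12.

∂_1: C_1 → C_0 sends each edge [p,q] (with p < q) to q − p. For instance
  ∂[3,4] = [4] − [3].
This gives a 7×18 integer matrix of rank 6; reducing to Smith normal form yields diagonal entries (1,1,1,1,1,1).

∂_2: C_2 → C_1 acts by ∂[p,q,r] = [q,r] − [p,r] + [p,q]. For instance
  ∂[1,4,7] = [4,7] − [1,7] + [1,4],
  ∂[1,4,5] = [4,5] − [1,5] + [1,4].
The 18×12 boundary matrix has rank 12 and Smith normal form diag(1,1,1,1,1,1,1,1,1,1,1,2).

Reading off H_k = ker ∂_k / im ∂_{k+1}:

  H_1: rank ker ∂_1 − rank ∂_2 = (18 − 6) − 12 = 0, and ∂_2 has invariant factor 2 > 1, so H_1 = Z/2.

(K is a triangulation of the real projective plane RP^2.)

H_1 ≅ Z/2.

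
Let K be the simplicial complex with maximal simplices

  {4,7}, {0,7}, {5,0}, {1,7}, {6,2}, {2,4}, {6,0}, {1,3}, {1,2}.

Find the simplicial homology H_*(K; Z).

H_0 = Z,  H_1 = Z^2.

Order the vertices as 0 < 1 < 2 < 3 < 4 < 5 < 6 < 7. Listing each simplex with vertices in this order, K has dimension 1 with simplices:

  0-simplices (8): [0], [1], [2], [3], [4], [5], [6], [7]
  1-simplices (9): [0,5], [0,6], [0,7], [1,2], [1,3], [1,7], [2,4], [2,6], [4,7]

Hence C_0 ≅ Z^8, C_1 ≅ Z^9.

Boundary ∂_1: C_1 → C_0 sends each edge [p,q] (with p < q) to q − p. For instance
  ∂[0,6] = [6] − [0].
The resulting 8×9 matrix has rank 7, and its Smith normal form has invariant factors (1,1,1,1,1,1,1).

Now H_k = ker ∂_k / im ∂_{k+1}, so:

  H_0: rank C_0 − rank ∂_1 = 8 − 7 = 1, and the invariant factors of ∂_1 are all 1, so H_0 ≅ Z.
  H_1: rank ker ∂_1 − rank ∂_2 = (9 − 7) − 0 = 2, and there is no ∂_2, so H_1 ≅ Z^2.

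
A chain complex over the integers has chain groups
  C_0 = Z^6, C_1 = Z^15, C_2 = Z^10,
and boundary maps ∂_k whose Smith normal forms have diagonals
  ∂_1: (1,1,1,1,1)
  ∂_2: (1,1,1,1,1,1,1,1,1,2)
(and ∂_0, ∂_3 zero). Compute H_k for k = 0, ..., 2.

H_0 = Z,  H_1 = Z/2Z,  H_2 = 0.

H_0: b_0 = 6 − 0 − 5 = 1; torsion from ∂_1 factors > 1: none. So H_0 = Z.
H_1: b_1 = 15 − 5 − 10 = 0; torsion from ∂_2 factors > 1: [2]. So H_1 = Z/2Z.
H_2: b_2 = 10 − 10 − 0 = 0; torsion from ∂_3 factors > 1: none. So H_2 = 0.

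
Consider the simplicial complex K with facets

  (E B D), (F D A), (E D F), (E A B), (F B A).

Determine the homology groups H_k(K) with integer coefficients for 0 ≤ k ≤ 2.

Order the vertices as A < B < D < E < F. Listing each simplex with vertices in this order, K has dimension 2 with simplices:

  0-simplices (5): A, B, D, E, F
  1-simplices (10): AB, AD, AE, AF, BD, BE, BF, DE, DF, EF
  2-simplices (5): ABE, ABF, ADF, BDE, DEF

Hence C_0 ≅ Z^5, C_1 ≅ Z^10, C_2 ≅ Z^5.

The boundary map ∂_1: C_1 → C_0 is given by ∂[p,q] = [q] − [p]. For instance
  ∂DE = E − D.
The resulting 5×10 matrix has rank 4, and its Smith normal form has invariant factors (1,1,1,1).

∂_2: C_2 → C_1 acts by ∂[p,q,r] = [q,r] − [p,r] + [p,q]. For instance
  ∂ABE = BE − AE + AB,
  ∂BDE = DE − BE + BD.
The resulting 10×5 matrix has rank 5, and its Smith normal form has invariant factors (1,1,1,1,1).

Now H_k = ker ∂_k / im ∂_{k+1}, so:

  H_0: rank C_0 − rank ∂_1 = 5 − 4 = 1, and the invariant factors of ∂_1 are all 1, so H_0 = Z.
  H_1: rank ker ∂_1 − rank ∂_2 = (10 − 4) − 5 = 1, and the invariant factors of ∂_2 are all 1, so H_1 = Z.
  H_2: rank ker ∂_2 − rank ∂_3 = (5 − 5) − 0 = 0, and there is no ∂_3, so H_2 = 0.

H_0 = Z,  H_1 = Z,  H_2 = 0.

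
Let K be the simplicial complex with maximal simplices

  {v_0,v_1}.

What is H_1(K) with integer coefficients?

H_1 ≅ 0.

K has 2 vertices, 1 edge.
rank ∂_1 = 1, rank ∂_2 = 0 ⇒ b_1 = 1 − 1 − 0 = 0. So H_1 ≅ 0.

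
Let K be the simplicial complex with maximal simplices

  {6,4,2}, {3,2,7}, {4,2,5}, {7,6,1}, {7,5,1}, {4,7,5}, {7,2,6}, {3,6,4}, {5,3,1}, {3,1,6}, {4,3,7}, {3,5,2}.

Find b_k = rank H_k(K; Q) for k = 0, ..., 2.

b_0 = 1, b_1 = 0, b_2 = 0.

K has 7 vertices, 18 edges, 12 triangles.
rank ∂_0 = 0, rank ∂_1 = 6 ⇒ b_0 = 7 − 0 − 6 = 1; all invariant factors of ∂_1 are 1 so no torsion. So H_0 = Z.
rank ∂_1 = 6, rank ∂_2 = 12 ⇒ b_1 = 18 − 6 − 12 = 0; ∂_2 has invariant factor(s) [2] giving torsion. So H_1 = Z/2.
rank ∂_2 = 12, rank ∂_3 = 0 ⇒ b_2 = 12 − 12 − 0 = 0. So H_2 = 0.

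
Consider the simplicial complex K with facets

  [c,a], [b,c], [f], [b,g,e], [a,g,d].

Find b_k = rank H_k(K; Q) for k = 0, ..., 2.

b_0 = 2, b_1 = 1, b_2 = 0.

Fix the vertex order a < b < c < d < e < f < g and write every simplex with vertices in increasing order. Then dim K = 2 and the simplices of K are:

  0-simplices (7): a, b, c, d, e, f, g
  1-simplices (8): ac, ad, ag, bc, be, bg, dg, eg
  2-simplices (2): adg, beg

so the chain groups are C_0 ≅ Z^7, C_1 ≅ Z^8, C_2 ≅ Z^2.

Boundary ∂_1: C_1 → C_0 maps an edge to its endpoints' difference, ∂[p,q] = q − p.
As a 7×8 matrix over Z this has rank 5, with invariant factors (1,1,1,1,1).

The boundary map ∂_2: C_2 → C_1 acts by ∂[p,q,r] = [q,r] − [p,r] + [p,q]. For instance
  ∂adg = dg − ag + ad,
  ∂beg = eg − bg + be.
The 8×2 boundary matrix has rank 2 and Smith normal form diag(1,1).

Now H_k = ker ∂_k / im ∂_{k+1}, so:

  H_0: rank C_0 − rank ∂_1 = 7 − 5 = 2, and the invariant factors of ∂_1 are all 1, so H_0 ≅ Z^2.
  H_1: rank ker ∂_1 − rank ∂_2 = (8 − 5) − 2 = 1, and the invariant factors of ∂_2 are all 1, so H_1 ≅ Z.
  H_2: rank ker ∂_2 − rank ∂_3 = (2 − 2) − 0 = 0, and there is no ∂_3, so H_2 ≅ 0.

Hence the Betti numbers are b_0 = 2, b_1 = 1, b_2 = 0.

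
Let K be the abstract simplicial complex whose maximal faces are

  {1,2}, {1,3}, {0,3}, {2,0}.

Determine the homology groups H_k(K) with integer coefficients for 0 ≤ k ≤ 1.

H_0 ≅ Z,  H_1 ≅ Z.

K has 4 vertices, 4 edges.
rank ∂_0 = 0, rank ∂_1 = 3 ⇒ b_0 = 4 − 0 − 3 = 1; all invariant factors of ∂_1 are 1 so no torsion. So H_0 ≅ Z.
rank ∂_1 = 3, rank ∂_2 = 0 ⇒ b_1 = 4 − 3 − 0 = 1. So H_1 ≅ Z.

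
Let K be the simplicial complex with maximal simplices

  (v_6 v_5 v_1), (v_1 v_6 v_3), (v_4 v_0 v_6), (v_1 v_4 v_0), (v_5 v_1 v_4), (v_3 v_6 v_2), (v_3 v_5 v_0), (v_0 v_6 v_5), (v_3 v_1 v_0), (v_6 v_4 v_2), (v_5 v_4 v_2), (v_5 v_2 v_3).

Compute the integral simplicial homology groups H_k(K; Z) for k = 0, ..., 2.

We work with the vertex ordering v_0 < v_1 < v_2 < v_3 < v_4 < v_5 < v_6. The simplices of K, each written with vertices in increasing order, are:

  0-simplices (7): [v_0], [v_1], [v_2], [v_3], [v_4], [v_5], [v_6]
  1-simplices (18): (18 of them)
  2-simplices (12): (12 of them)

so the chain groups are C_0 ≅ Z^7, C_1 ≅ Z^18, C_2 ≅ Z^12.

∂_1: C_1 → C_0 is given by ∂[p,q] = [q] − [p].
The 7×18 boundary matrix has rank 6 and Smith normal form diag(1,1,1,1,1,1).

∂_2: C_2 → C_1 sends each 2-simplex [p,q,r] to [q,r] − [p,r] + [p,q]. For instance
  ∂[v_2,v_3,v_5] = [v_3,v_5] − [v_2,v_5] + [v_2,v_3],
  ∂[v_1,v_5,v_6] = [v_5,v_6] − [v_1,v_6] + [v_1,v_5].
The resulting 18×12 matrix has rank 12, and its Smith normal form has invariant factors (1,1,1,1,1,1,1,1,1,1,1,2).

Computing H_k = (kernel of ∂_k) / (image of ∂_{k+1}):

  H_0: rank C_0 − rank ∂_1 = 7 − 6 = 1, and the invariant factors of ∂_1 are all 1, so H_0 ≅ Z.
  H_1: rank ker ∂_1 − rank ∂_2 = (18 − 6) − 12 = 0, and ∂_2 has invariant factor 2 > 1, so H_1 ≅ Z_2.
  H_2: rank ker ∂_2 − rank ∂_3 = (12 − 12) − 0 = 0, and there is no ∂_3, so H_2 ≅ 0.

(K is a triangulation of the real projective plane RP^2.)

H_0 ≅ Z,  H_1 ≅ Z_2,  H_2 = 0.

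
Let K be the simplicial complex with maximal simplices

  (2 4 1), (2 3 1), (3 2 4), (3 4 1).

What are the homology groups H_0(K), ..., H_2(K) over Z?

Fix the vertex order 1 < 2 < 3 < 4 and write every simplex with vertices in increasing order. Then dim K = 2 and the simplices of K are:

  0-simplices (4): [1], [2], [3], [4]
  1-simplices (6): [1,2], [1,3], [1,4], [2,3], [2,4], [3,4]
  2-simplices (4): [1,2,3], [1,2,4], [1,3,4], [2,3,4]

Hence C_0 ≅ Z^4, C_1 ≅ Z^6, C_2 ≅ Z^4.

∂_1: C_1 → C_0 sends each edge [p,q] (with p < q) to q − p.
The resulting 4×6 matrix has rank 3, and its Smith normal form has invariant factors (1,1,1).

∂_2: C_2 → C_1 acts by ∂[p,q,r] = [q,r] − [p,r] + [p,q]. For instance
  ∂[1,2,4] = [2,4] − [1,4] + [1,2],
  ∂[1,2,3] = [2,3] − [1,3] + [1,2].
The 6×4 boundary matrix has rank 3 and Smith normal form diag(1,1,1).

Now H_k = ker ∂_k / im ∂_{k+1}, so:

  H_0: rank C_0 − rank ∂_1 = 4 − 3 = 1, and the invariant factors of ∂_1 are all 1, so H_0 ≅ Z.
  H_1: rank ker ∂_1 − rank ∂_2 = (6 − 3) − 3 = 0, and the invariant factors of ∂_2 are all 1, so H_1 ≅ 0.
  H_2: rank ker ∂_2 − rank ∂_3 = (4 − 3) − 0 = 1, and there is no ∂_3, so H_2 ≅ Z.

H_0 ≅ Z,  H_1 = 0,  H_2 ≅ Z.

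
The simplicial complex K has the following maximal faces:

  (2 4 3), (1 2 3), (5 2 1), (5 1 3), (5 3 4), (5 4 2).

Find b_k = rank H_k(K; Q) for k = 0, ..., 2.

b_0 = 1, b_1 = 0, b_2 = 1.

K has 5 vertices, 9 edges, 6 triangles.
rank ∂_0 = 0, rank ∂_1 = 4 ⇒ b_0 = 5 − 0 − 4 = 1; all invariant factors of ∂_1 are 1 so no torsion. So H_0 = Z.
rank ∂_1 = 4, rank ∂_2 = 5 ⇒ b_1 = 9 − 4 − 5 = 0; all invariant factors of ∂_2 are 1 so no torsion. So H_1 = 0.
rank ∂_2 = 5, rank ∂_3 = 0 ⇒ b_2 = 6 − 5 − 0 = 1. So H_2 = Z.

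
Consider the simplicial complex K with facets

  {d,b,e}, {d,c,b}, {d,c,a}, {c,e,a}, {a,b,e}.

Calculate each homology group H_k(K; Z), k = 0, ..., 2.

H_0 ≅ Z,  H_1 ≅ Z,  H_2 = 0.

Fix the vertex order a < b < c < d < e and write every simplex with vertices in increasing order. Then dim K = 2 and the simplices of K are:

  0-simplices (5): a, b, c, d, e
  1-simplices (10): ab, ac, ad, ae, bc, bd, be, cd, ce, de
  2-simplices (5): abe, acd, ace, bcd, bde

giving chain groups C_0 ≅ Z^5, C_1 ≅ Z^10, C_2 ≅ Z^5.

Boundary ∂_1: C_1 → C_0 is given by ∂[p,q] = [q] − [p].
This gives a 5×10 integer matrix of rank 4; reducing to Smith normal form yields diagonal entries (1,1,1,1).

The boundary map ∂_2: C_2 → C_1 sends each 2-simplex [p,q,r] to [q,r] − [p,r] + [p,q]. For instance
  ∂acd = cd − ad + ac,
  ∂bde = de − be + bd.
The resulting 10×5 matrix has rank 5, and its Smith normal form has invariant factors (1,1,1,1,1).

Computing H_k = (kernel of ∂_k) / (image of ∂_{k+1}):

  H_0: rank C_0 − rank ∂_1 = 5 − 4 = 1, and the invariant factors of ∂_1 are all 1, so H_0 ≅ Z.
  H_1: rank ker ∂_1 − rank ∂_2 = (10 − 4) − 5 = 1, and the invariant factors of ∂_2 are all 1, so H_1 ≅ Z.
  H_2: rank ker ∂_2 − rank ∂_3 = (5 − 5) − 0 = 0, and there is no ∂_3, so H_2 ≅ 0.

(K is a triangulation of the Möbius band.)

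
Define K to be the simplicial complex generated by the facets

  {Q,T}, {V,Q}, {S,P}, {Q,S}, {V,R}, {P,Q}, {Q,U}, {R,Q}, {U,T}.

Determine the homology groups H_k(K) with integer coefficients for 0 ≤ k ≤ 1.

Order the vertices as P < Q < R < S < T < U < V. Listing each simplex with vertices in this order, K has dimension 1 with simplices:

  0-simplices (7): P, Q, R, S, T, U, V
  1-simplices (9): PQ, PS, QR, QS, QT, QU, QV, RV, TU

Hence C_0 ≅ Z^7, C_1 ≅ Z^9.

The boundary map ∂_1: C_1 → C_0 maps an edge to its endpoints' difference, ∂[p,q] = q − p.
This gives a 7×9 integer matrix of rank 6; reducing to Smith normal form yields diagonal entries (1,1,1,1,1,1).

From H_k ≅ ker(∂_k) / im(∂_{k+1}) we obtain:

  H_0: rank C_0 − rank ∂_1 = 7 − 6 = 1, and the invariant factors of ∂_1 are all 1, so H_0 ≅ Z.
  H_1: rank ker ∂_1 − rank ∂_2 = (9 − 6) − 0 = 3, and there is no ∂_2, so H_1 ≅ Z^3.

H_0 ≅ Z,  H_1 ≅ Z^3.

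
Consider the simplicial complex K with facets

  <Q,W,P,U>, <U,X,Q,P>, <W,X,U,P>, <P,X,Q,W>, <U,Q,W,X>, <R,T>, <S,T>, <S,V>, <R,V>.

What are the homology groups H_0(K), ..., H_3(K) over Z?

H_0 = Z^2,  H_1 = Z,  H_2 = 0,  H_3 = Z.

Order the vertices as P < Q < R < S < T < U < V < W < X. Listing each simplex with vertices in this order, K has dimension 3 with simplices:

  0-simplices (9): P, Q, R, S, T, U, V, W, X
  1-simplices (14): PQ, PU, PW, PX, QU, QW, QX, RT, RV, ST, SV, UW, UX, WX
  2-simplices (10): PQU, PQW, PQX, PUW, PUX, PWX, QUW, QUX, QWX, UWX
  3-simplices (5): PQUW, PQUX, PQWX, PUWX, QUWX

giving chain groups C_0 ≅ Z^9, C_1 ≅ Z^14, C_2 ≅ Z^10, C_3 ≅ Z^5.

Boundary ∂_1: C_1 → C_0 is given by ∂[p,q] = [q] − [p]. For instance
  ∂PW = W − P.
The resulting 9×14 matrix has rank 7, and its Smith normal form has invariant factors (1,1,1,1,1,1,1).

∂_2: C_2 → C_1 maps a triangle to the signed sum of its edges. For instance
  ∂UWX = WX − UX + UW,
  ∂PWX = WX − PX + PW.
As a 14×10 matrix over Z this has rank 6, with invariant factors (1,1,1,1,1,1).

Boundary ∂_3: C_3 → C_2 sends each 3-simplex σ to the alternating sum Σ_i (−1)^i (σ with its i-th vertex removed). For instance
  ∂PQUX = QUX − PUX + PQX − PQU,
  ∂PUWX = UWX − PWX + PUX − PUW.
The 10×5 boundary matrix has rank 4 and Smith normal form diag(1,1,1,1).

Now H_k = ker ∂_k / im ∂_{k+1}, so:

  H_0: rank C_0 − rank ∂_1 = 9 − 7 = 2, and the invariant factors of ∂_1 are all 1, so H_0 = Z^2.
  H_1: rank ker ∂_1 − rank ∂_2 = (14 − 7) − 6 = 1, and the invariant factors of ∂_2 are all 1, so H_1 = Z.
  H_2: rank ker ∂_2 − rank ∂_3 = (10 − 6) − 4 = 0, and the invariant factors of ∂_3 are all 1, so H_2 = 0.
  H_3: rank ker ∂_3 − rank ∂_4 = (5 − 4) − 0 = 1, and there is no ∂_4, so H_3 = Z.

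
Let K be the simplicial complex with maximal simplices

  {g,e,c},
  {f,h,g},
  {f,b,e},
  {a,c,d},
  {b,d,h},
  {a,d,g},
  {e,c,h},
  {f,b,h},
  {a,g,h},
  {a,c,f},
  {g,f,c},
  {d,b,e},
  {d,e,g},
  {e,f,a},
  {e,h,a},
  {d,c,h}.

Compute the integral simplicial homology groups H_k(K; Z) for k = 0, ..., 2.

H_0 = Z,  H_1 = Z^2,  H_2 = Z.

Take the total order a < b < c < d < e < f < g < h on the vertex set. Then K (dimension 2) consists of the simplices:

  0-simplices (8): a, b, c, d, e, f, g, h
  1-simplices (24): ac, ad, ae, af, ag, ah, bd, be, bf, bh, cd, ce, cf, cg, ch, de, dg, dh, ef, eg, eh, fg, fh, gh
  2-simplices (16): acd, acf, adg, aef, aeh, agh, bde, bdh, bef, bfh, cdh, ceg, ceh, cfg, deg, fgh

Hence C_0 ≅ Z^8, C_1 ≅ Z^24, C_2 ≅ Z^16.

∂_1: C_1 → C_0 sends each edge [p,q] (with p < q) to q − p. For instance
  ∂eg = g − e.
The 8×24 boundary matrix has rank 7 and Smith normal form diag(1,1,1,1,1,1,1).

The boundary map ∂_2: C_2 → C_1 sends each 2-simplex [p,q,r] to [q,r] − [p,r] + [p,q]. For instance
  ∂bde = de − be + bd,
  ∂acf = cf − af + ac.
As a 24×16 matrix over Z this has rank 15, with invariant factors (1,1,1,1,1,1,1,1,1,1,1,1,1,1,1).

Now H_k = ker ∂_k / im ∂_{k+1}, so:

  H_0: rank C_0 − rank ∂_1 = 8 − 7 = 1, and the invariant factors of ∂_1 are all 1, so H_0 = Z.
  H_1: rank ker ∂_1 − rank ∂_2 = (24 − 7) − 15 = 2, and the invariant factors of ∂_2 are all 1, so H_1 = Z^2.
  H_2: rank ker ∂_2 − rank ∂_3 = (16 − 15) − 0 = 1, and there is no ∂_3, so H_2 = Z.

As a check, the Euler characteristic is 8 − 24 + 16 = 0, which agrees with 1 − 2 + 1 = 0.
(K is a triangulation of the torus T^2.)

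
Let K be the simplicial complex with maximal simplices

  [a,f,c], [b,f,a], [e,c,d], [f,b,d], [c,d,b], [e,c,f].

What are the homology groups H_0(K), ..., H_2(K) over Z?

Take the total order a < b < c < d < e < f on the vertex set. Then K (dimension 2) consists of the simplices:

  0-simplices (6): a, b, c, d, e, f
  1-simplices (12): ab, ac, af, bc, bd, bf, cd, ce, cf, de, df, ef
  2-simplices (6): abf, acf, bcd, bdf, cde, cef

Hence C_0 ≅ Z^6, C_1 ≅ Z^12, C_2 ≅ Z^6.

∂_1: C_1 → C_0 maps an edge to its endpoints' difference, ∂[p,q] = q − p. For instance
  ∂ab = b − a.
The resulting 6×12 matrix has rank 5, and its Smith normal form has invariant factors (1,1,1,1,1).

The boundary map ∂_2: C_2 → C_1 maps a triangle to the signed sum of its edges. For instance
  ∂cef = ef − cf + ce,
  ∂abf = bf − af + ab.
The resulting 12×6 matrix has rank 6, and its Smith normal form has invariant factors (1,1,1,1,1,1).

Now H_k = ker ∂_k / im ∂_{k+1}, so:

  H_0: rank C_0 − rank ∂_1 = 6 − 5 = 1, and the invariant factors of ∂_1 are all 1, so H_0 ≅ Z.
  H_1: rank ker ∂_1 − rank ∂_2 = (12 − 5) − 6 = 1, and the invariant factors of ∂_2 are all 1, so H_1 ≅ Z.
  H_2: rank ker ∂_2 − rank ∂_3 = (6 − 6) − 0 = 0, and there is no ∂_3, so H_2 ≅ 0.

As a check, the Euler characteristic is 6 − 12 + 6 = 0, which agrees with 1 − 1 + 0 = 0.

H_0 ≅ Z,  H_1 ≅ Z,  H_2 = 0.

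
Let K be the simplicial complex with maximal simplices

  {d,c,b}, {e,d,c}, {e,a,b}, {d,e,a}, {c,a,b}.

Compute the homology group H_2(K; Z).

H_2 ≅ 0.

Fix the vertex order a < b < c < d < e and write every simplex with vertices in increasing order. Then dim K = 2 and the simplices of K are:

  0-simplices (5): a, b, c, d, e
  1-simplices (10): ab, ac, ad, ae, bc, bd, be, cd, ce, de
  2-simplices (5): abc, abe, ade, bcd, cde

Hence C_0 ≅ Z^5, C_1 ≅ Z^10, C_2 ≅ Z^5.

The boundary map ∂_1: C_1 → C_0 is given by ∂[p,q] = [q] − [p]. For instance
  ∂bc = c − b.
This gives a 5×10 integer matrix of rank 4; reducing to Smith normal form yields diagonal entries (1,1,1,1).

∂_2: C_2 → C_1 acts by ∂[p,q,r] = [q,r] − [p,r] + [p,q]. For instance
  ∂cde = de − ce + cd,
  ∂ade = de − ae + ad.
This gives a 10×5 integer matrix of rank 5; reducing to Smith normal form yields diagonal entries (1,1,1,1,1).

Now H_k = ker ∂_k / im ∂_{k+1}, so:

  H_2: rank ker ∂_2 − rank ∂_3 = (5 − 5) − 0 = 0, and there is no ∂_3, so H_2 ≅ 0.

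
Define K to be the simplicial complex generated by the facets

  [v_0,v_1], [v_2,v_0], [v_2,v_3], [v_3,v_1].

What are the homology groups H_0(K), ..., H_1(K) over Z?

K has 4 vertices, 4 edges.
rank ∂_0 = 0, rank ∂_1 = 3 ⇒ b_0 = 4 − 0 − 3 = 1; all invariant factors of ∂_1 are 1 so no torsion. So H_0 ≅ Z.
rank ∂_1 = 3, rank ∂_2 = 0 ⇒ b_1 = 4 − 3 − 0 = 1. So H_1 ≅ Z.

H_0 = Z,  H_1 = Z.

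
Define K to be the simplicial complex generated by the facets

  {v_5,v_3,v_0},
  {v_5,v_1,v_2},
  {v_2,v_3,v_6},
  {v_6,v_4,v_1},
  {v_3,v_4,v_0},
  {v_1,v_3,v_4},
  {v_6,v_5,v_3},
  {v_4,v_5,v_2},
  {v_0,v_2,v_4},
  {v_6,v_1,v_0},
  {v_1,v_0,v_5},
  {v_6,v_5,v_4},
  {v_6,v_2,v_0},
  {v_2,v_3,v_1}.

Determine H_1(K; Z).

H_1 ≅ Z^2.

K has 7 vertices, 21 edges, 14 triangles.
rank ∂_1 = 6, rank ∂_2 = 13 ⇒ b_1 = 21 − 6 − 13 = 2; all invariant factors of ∂_2 are 1 so no torsion. So H_1 = Z^2.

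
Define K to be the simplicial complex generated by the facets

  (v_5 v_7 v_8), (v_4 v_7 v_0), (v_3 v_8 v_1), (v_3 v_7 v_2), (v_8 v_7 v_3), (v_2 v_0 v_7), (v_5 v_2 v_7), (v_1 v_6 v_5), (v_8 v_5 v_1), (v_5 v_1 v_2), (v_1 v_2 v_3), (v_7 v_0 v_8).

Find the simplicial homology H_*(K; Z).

We work with the vertex ordering v_0 < v_1 < v_2 < v_3 < v_4 < v_5 < v_6 < v_7 < v_8. The simplices of K, each written with vertices in increasing order, are:

  0-simplices (9): [v_0], [v_1], [v_2], [v_3], [v_4], [v_5], [v_6], [v_7], [v_8]
  1-simplices (19): (19 of them)
  2-simplices (12): (12 of them)

Hence C_0 ≅ Z^9, C_1 ≅ Z^19, C_2 ≅ Z^12.

∂_1: C_1 → C_0 is given by ∂[p,q] = [q] − [p]. For instance
  ∂[v_0,v_4] = [v_4] − [v_0].
As a 9×19 matrix over Z this has rank 8, with invariant factors (1,1,1,1,1,1,1,1).

∂_2: C_2 → C_1 maps a triangle to the signed sum of its edges. For instance
  ∂[v_0,v_7,v_8] = [v_7,v_8] − [v_0,v_8] + [v_0,v_7],
  ∂[v_2,v_3,v_7] = [v_3,v_7] − [v_2,v_7] + [v_2,v_3].
The resulting 19×12 matrix has rank 11, and its Smith normal form has invariant factors (1,1,1,1,1,1,1,1,1,1,1).

Reading off H_k = ker ∂_k / im ∂_{k+1}:

  H_0: rank C_0 − rank ∂_1 = 9 − 8 = 1, and the invariant factors of ∂_1 are all 1, so H_0 = Z.
  H_1: rank ker ∂_1 − rank ∂_2 = (19 − 8) − 11 = 0, and the invariant factors of ∂_2 are all 1, so H_1 = 0.
  H_2: rank ker ∂_2 − rank ∂_3 = (12 − 11) − 0 = 1, and there is no ∂_3, so H_2 = Z.

H_0 = Z,  H_1 = 0,  H_2 = Z.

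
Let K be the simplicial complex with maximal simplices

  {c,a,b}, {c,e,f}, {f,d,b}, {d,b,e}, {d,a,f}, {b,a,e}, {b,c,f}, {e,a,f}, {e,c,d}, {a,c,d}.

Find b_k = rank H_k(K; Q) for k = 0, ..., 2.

b_0 = 1, b_1 = 0, b_2 = 0.

Fix the vertex order a < b < c < d < e < f and write every simplex with vertices in increasing order. Then dim K = 2 and the simplices of K are:

  0-simplices (6): a, b, c, d, e, f
  1-simplices (15): ab, ac, ad, ae, af, bc, bd, be, bf, cd, ce, cf, de, df, ef
  2-simplices (10): abc, abe, acd, adf, aef, bcf, bde, bdf, cde, cef

so the chain groups are C_0 ≅ Z^6, C_1 ≅ Z^15, C_2 ≅ Z^10.

Boundary ∂_1: C_1 → C_0 is given by ∂[p,q] = [q] − [p]. For instance
  ∂ef = f − e.
The resulting 6×15 matrix has rank 5, and its Smith normal form has invariant factors (1,1,1,1,1).

∂_2: C_2 → C_1 acts by ∂[p,q,r] = [q,r] − [p,r] + [p,q]. For instance
  ∂acd = cd − ad + ac,
  ∂adf = df − af + ad.
This gives a 15×10 integer matrix of rank 10; reducing to Smith normal form yields diagonal entries (1,1,1,1,1,1,1,1,1,2).

Computing H_k = (kernel of ∂_k) / (image of ∂_{k+1}):

  H_0: rank C_0 − rank ∂_1 = 6 − 5 = 1, and the invariant factors of ∂_1 are all 1, so H_0 = Z.
  H_1: rank ker ∂_1 − rank ∂_2 = (15 − 5) − 10 = 0, and ∂_2 has invariant factor 2 > 1, so H_1 = Z/2.
  H_2: rank ker ∂_2 − rank ∂_3 = (10 − 10) − 0 = 0, and there is no ∂_3, so H_2 = 0.

(K is a triangulation of the real projective plane RP^2.)

Hence the Betti numbers are b_0 = 1, b_1 = 0, b_2 = 0.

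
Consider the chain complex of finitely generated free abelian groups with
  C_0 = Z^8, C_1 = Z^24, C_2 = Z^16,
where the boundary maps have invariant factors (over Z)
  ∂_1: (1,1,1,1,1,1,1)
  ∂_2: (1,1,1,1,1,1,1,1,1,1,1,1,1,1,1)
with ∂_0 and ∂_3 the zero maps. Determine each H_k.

H_0 = Z,  H_1 = Z^2,  H_2 = Z.

H_0: b_0 = 8 − 0 − 7 = 1; torsion from ∂_1 factors > 1: none. So H_0 = Z.
H_1: b_1 = 24 − 7 − 15 = 2; torsion from ∂_2 factors > 1: none. So H_1 = Z^2.
H_2: b_2 = 16 − 15 − 0 = 1; torsion from ∂_3 factors > 1: none. So H_2 = Z.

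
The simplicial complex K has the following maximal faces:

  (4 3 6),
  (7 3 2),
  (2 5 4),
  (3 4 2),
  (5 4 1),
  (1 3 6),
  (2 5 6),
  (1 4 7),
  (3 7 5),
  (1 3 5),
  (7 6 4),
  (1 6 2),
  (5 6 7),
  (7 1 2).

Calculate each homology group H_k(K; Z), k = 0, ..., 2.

H_0 ≅ Z,  H_1 ≅ Z^2,  H_2 ≅ Z.

K has 7 vertices, 21 edges, 14 triangles.
rank ∂_0 = 0, rank ∂_1 = 6 ⇒ b_0 = 7 − 0 − 6 = 1; all invariant factors of ∂_1 are 1 so no torsion. So H_0 ≅ Z.
rank ∂_1 = 6, rank ∂_2 = 13 ⇒ b_1 = 21 − 6 − 13 = 2; all invariant factors of ∂_2 are 1 so no torsion. So H_1 ≅ Z^2.
rank ∂_2 = 13, rank ∂_3 = 0 ⇒ b_2 = 14 − 13 − 0 = 1. So H_2 ≅ Z.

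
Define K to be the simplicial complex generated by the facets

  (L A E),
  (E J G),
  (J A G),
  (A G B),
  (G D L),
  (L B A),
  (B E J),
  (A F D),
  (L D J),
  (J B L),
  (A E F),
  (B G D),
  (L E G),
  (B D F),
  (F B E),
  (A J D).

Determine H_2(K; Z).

H_2 ≅ Z.

Take the total order A < B < D < E < F < G < J < L on the vertex set. Then K (dimension 2) consists of the simplices:

  0-simplices (8): A, B, D, E, F, G, J, L
  1-simplices (24): AB, AD, AE, AF, AG, AJ, AL, BD, BE, BF, BG, BJ, BL, DF, DG, DJ, DL, EF, EG, EJ, EL, GJ, GL, JL
  2-simplices (16): ABG, ABL, ADF, ADJ, AEF, AEL, AGJ, BDF, BDG, BEF, BEJ, BJL, DGL, DJL, EGJ, EGL

giving chain groups C_0 ≅ Z^8, C_1 ≅ Z^24, C_2 ≅ Z^16.

∂_1: C_1 → C_0 maps an edge to its endpoints' difference, ∂[p,q] = q − p.
The resulting 8×24 matrix has rank 7, and its Smith normal form has invariant factors (1,1,1,1,1,1,1).

The boundary map ∂_2: C_2 → C_1 sends each 2-simplex [p,q,r] to [q,r] − [p,r] + [p,q]. For instance
  ∂ADF = DF − AF + AD,
  ∂EGJ = GJ − EJ + EG.
As a 24×16 matrix over Z this has rank 15, with invariant factors (1,1,1,1,1,1,1,1,1,1,1,1,1,1,1).

Computing H_k = (kernel of ∂_k) / (image of ∂_{k+1}):

  H_2: rank ker ∂_2 − rank ∂_3 = (16 − 15) − 0 = 1, and there is no ∂_3, so H_2 = Z.

(K is a triangulation of the torus T^2.)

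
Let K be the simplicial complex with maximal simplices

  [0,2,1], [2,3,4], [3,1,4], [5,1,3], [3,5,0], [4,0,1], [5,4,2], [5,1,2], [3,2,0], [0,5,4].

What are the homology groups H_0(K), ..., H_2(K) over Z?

H_0 = Z,  H_1 = Z/2,  H_2 = 0.

We work with the vertex ordering 0 < 1 < 2 < 3 < 4 < 5. The simplices of K, each written with vertices in increasing order, are:

  0-simplices (6): [0], [1], [2], [3], [4], [5]
  1-simplices (15): [0,1], [0,2], [0,3], [0,4], [0,5], [1,2], [1,3], [1,4], [1,5], [2,3], [2,4], [2,5], [3,4], [3,5], [4,5]
  2-simplices (10): [0,1,2], [0,1,4], [0,2,3], [0,3,5], [0,4,5], [1,2,5], [1,3,4], [1,3,5], [2,3,4], [2,4,5]

so the chain groups are C_0 ≅ Z^6, C_1 ≅ Z^15, C_2 ≅ Z^10.

Boundary ∂_1: C_1 → C_0 sends each edge [p,q] (with p < q) to q − p. For instance
  ∂[1,4] = [4] − [1].
The 6×15 boundary matrix has rank 5 and Smith normal form diag(1,1,1,1,1).

∂_2: C_2 → C_1 acts by ∂[p,q,r] = [q,r] − [p,r] + [p,q]. For instance
  ∂[0,2,3] = [2,3] − [0,3] + [0,2],
  ∂[0,1,2] = [1,2] − [0,2] + [0,1].
The 15×10 boundary matrix has rank 10 and Smith normal form diag(1,1,1,1,1,1,1,1,1,2).

Reading off H_k = ker ∂_k / im ∂_{k+1}:

  H_0: rank C_0 − rank ∂_1 = 6 − 5 = 1, and the invariant factors of ∂_1 are all 1, so H_0 = Z.
  H_1: rank ker ∂_1 − rank ∂_2 = (15 − 5) − 10 = 0, and ∂_2 has invariant factor 2 > 1, so H_1 = Z/2.
  H_2: rank ker ∂_2 − rank ∂_3 = (10 − 10) − 0 = 0, and there is no ∂_3, so H_2 = 0.

As a check, the Euler characteristic is 6 − 15 + 10 = 1, which agrees with 1 − 0 + 0 = 1.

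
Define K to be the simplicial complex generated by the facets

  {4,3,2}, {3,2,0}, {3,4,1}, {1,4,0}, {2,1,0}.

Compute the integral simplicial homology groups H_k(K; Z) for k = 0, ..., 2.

We work with the vertex ordering 0 < 1 < 2 < 3 < 4. The simplices of K, each written with vertices in increasing order, are:

  0-simplices (5): [0], [1], [2], [3], [4]
  1-simplices (10): [0,1], [0,2], [0,3], [0,4], [1,2], [1,3], [1,4], [2,3], [2,4], [3,4]
  2-simplices (5): [0,1,2], [0,1,4], [0,2,3], [1,3,4], [2,3,4]

Hence C_0 ≅ Z^5, C_1 ≅ Z^10, C_2 ≅ Z^5.

The boundary map ∂_1: C_1 → C_0 maps an edge to its endpoints' difference, ∂[p,q] = q − p. For instance
  ∂[0,1] = [1] − [0].
The resulting 5×10 matrix has rank 4, and its Smith normal form has invariant factors (1,1,1,1).

The boundary map ∂_2: C_2 → C_1 maps a triangle to the signed sum of its edges. For instance
  ∂[1,3,4] = [3,4] − [1,4] + [1,3],
  ∂[0,2,3] = [2,3] − [0,3] + [0,2].
The resulting 10×5 matrix has rank 5, and its Smith normal form has invariant factors (1,1,1,1,1).

Now H_k = ker ∂_k / im ∂_{k+1}, so:

  H_0: rank C_0 − rank ∂_1 = 5 − 4 = 1, and the invariant factors of ∂_1 are all 1, so H_0 ≅ Z.
  H_1: rank ker ∂_1 − rank ∂_2 = (10 − 4) − 5 = 1, and the invariant factors of ∂_2 are all 1, so H_1 ≅ Z.
  H_2: rank ker ∂_2 − rank ∂_3 = (5 − 5) − 0 = 0, and there is no ∂_3, so H_2 ≅ 0.

As a check, the Euler characteristic is 5 − 10 + 5 = 0, which agrees with 1 − 1 + 0 = 0.

H_0 ≅ Z,  H_1 ≅ Z,  H_2 = 0.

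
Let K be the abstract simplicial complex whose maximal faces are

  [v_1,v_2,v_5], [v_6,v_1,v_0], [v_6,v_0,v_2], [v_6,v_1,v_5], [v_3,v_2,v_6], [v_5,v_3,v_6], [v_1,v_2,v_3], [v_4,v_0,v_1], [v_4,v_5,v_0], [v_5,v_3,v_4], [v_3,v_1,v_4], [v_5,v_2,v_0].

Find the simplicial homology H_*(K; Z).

K has 7 vertices, 18 edges, 12 triangles.
rank ∂_0 = 0, rank ∂_1 = 6 ⇒ b_0 = 7 − 0 − 6 = 1; all invariant factors of ∂_1 are 1 so no torsion. So H_0 = Z.
rank ∂_1 = 6, rank ∂_2 = 12 ⇒ b_1 = 18 − 6 − 12 = 0; ∂_2 has invariant factor(s) [2] giving torsion. So H_1 = Z/2.
rank ∂_2 = 12, rank ∂_3 = 0 ⇒ b_2 = 12 − 12 − 0 = 0. So H_2 = 0.

H_0 ≅ Z,  H_1 ≅ Z/2,  H_2 = 0.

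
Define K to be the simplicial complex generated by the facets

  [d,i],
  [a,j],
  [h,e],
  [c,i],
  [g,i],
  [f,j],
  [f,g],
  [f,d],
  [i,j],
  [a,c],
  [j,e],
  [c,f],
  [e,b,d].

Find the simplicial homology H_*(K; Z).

Take the total order a < b < c < d < e < f < g < h < i < j on the vertex set. Then K (dimension 2) consists of the simplices:

  0-simplices (10): a, b, c, d, e, f, g, h, i, j
  1-simplices (15): ac, aj, bd, be, cf, ci, de, df, di, eh, ej, fg, fj, gi, ij
  2-simplices (1): bde

giving chain groups C_0 ≅ Z^10, C_1 ≅ Z^15, C_2 ≅ Z^1.

∂_1: C_1 → C_0 is given by ∂[p,q] = [q] − [p].
The resulting 10×15 matrix has rank 9, and its Smith normal form has invariant factors (1,1,1,1,1,1,1,1,1).

∂_2: C_2 → C_1 maps a triangle to the signed sum of its edges. For instance
  ∂bde = de − be + bd.
This gives a 15×1 integer matrix of rank 1; reducing to Smith normal form yields diagonal entries (1).

Now H_k = ker ∂_k / im ∂_{k+1}, so:

  H_0: rank C_0 − rank ∂_1 = 10 − 9 = 1, and the invariant factors of ∂_1 are all 1, so H_0 ≅ Z.
  H_1: rank ker ∂_1 − rank ∂_2 = (15 − 9) − 1 = 5, and the invariant factors of ∂_2 are all 1, so H_1 ≅ Z^5.
  H_2: rank ker ∂_2 − rank ∂_3 = (1 − 1) − 0 = 0, and there is no ∂_3, so H_2 ≅ 0.

As a check, the Euler characteristic is 10 − 15 + 1 = -4, which agrees with 1 − 5 + 0 = -4.

H_0 = Z,  H_1 = Z^5,  H_2 = 0.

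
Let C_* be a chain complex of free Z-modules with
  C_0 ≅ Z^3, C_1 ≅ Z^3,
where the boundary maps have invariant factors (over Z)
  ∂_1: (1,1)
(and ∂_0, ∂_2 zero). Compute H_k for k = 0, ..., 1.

H_0 ≅ Z,  H_1 ≅ Z.

H_0: b_0 = 3 − 0 − 2 = 1; torsion from ∂_1 factors > 1: none. So H_0 ≅ Z.
H_1: b_1 = 3 − 2 − 0 = 1; torsion from ∂_2 factors > 1: none. So H_1 ≅ Z.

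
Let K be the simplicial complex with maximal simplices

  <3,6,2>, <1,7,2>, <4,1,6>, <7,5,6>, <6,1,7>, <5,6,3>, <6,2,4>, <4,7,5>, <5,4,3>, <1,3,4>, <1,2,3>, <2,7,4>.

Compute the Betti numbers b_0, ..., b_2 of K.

Take the total order 1 < 2 < 3 < 4 < 5 < 6 < 7 on the vertex set. Then K (dimension 2) consists of the simplices:

  0-simplices (7): [1], [2], [3], [4], [5], [6], [7]
  1-simplices (18): [1,2], [1,3], [1,4], [1,6], [1,7], [2,3], [2,4], [2,6], [2,7], [3,4], [3,5], [3,6], [4,5], [4,6], [4,7], [5,6], [5,7], [6,7]
  2-simplices (12): [1,2,3], [1,2,7], [1,3,4], [1,4,6], [1,6,7], [2,3,6], [2,4,6], [2,4,7], [3,4,5], [3,5,6], [4,5,7], [5,6,7]

giving chain groups C_0 ≅ Z^7, C_1 ≅ Z^18, C_2 ≅ Z^12.

∂_1: C_1 → C_0 is given by ∂[p,q] = [q] − [p].
This gives a 7×18 integer matrix of rank 6; reducing to Smith normal form yields diagonal entries (1,1,1,1,1,1).

∂_2: C_2 → C_1 maps a triangle to the signed sum of its edges. For instance
  ∂[1,4,6] = [4,6] − [1,6] + [1,4],
  ∂[1,2,3] = [2,3] − [1,3] + [1,2].
As a 18×12 matrix over Z this has rank 12, with invariant factors (1,1,1,1,1,1,1,1,1,1,1,2).

Reading off H_k = ker ∂_k / im ∂_{k+1}:

  H_0: rank C_0 − rank ∂_1 = 7 − 6 = 1, and the invariant factors of ∂_1 are all 1, so H_0 ≅ Z.
  H_1: rank ker ∂_1 − rank ∂_2 = (18 − 6) − 12 = 0, and ∂_2 has invariant factor 2 > 1, so H_1 ≅ Z/2.
  H_2: rank ker ∂_2 − rank ∂_3 = (12 − 12) − 0 = 0, and there is no ∂_3, so H_2 ≅ 0.

Hence the Betti numbers are b_0 = 1, b_1 = 0, b_2 = 0.

b_0 = 1, b_1 = 0, b_2 = 0.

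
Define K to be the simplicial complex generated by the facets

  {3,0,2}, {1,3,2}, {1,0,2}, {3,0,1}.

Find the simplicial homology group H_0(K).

Take the total order 0 < 1 < 2 < 3 on the vertex set. Then K (dimension 2) consists of the simplices:

  0-simplices (4): [0], [1], [2], [3]
  1-simplices (6): [0,1], [0,2], [0,3], [1,2], [1,3], [2,3]
  2-simplices (4): [0,1,2], [0,1,3], [0,2,3], [1,2,3]

giving chain groups C_0 ≅ Z^4, C_1 ≅ Z^6, C_2 ≅ Z^4.

∂_1: C_1 → C_0 maps an edge to its endpoints' difference, ∂[p,q] = q − p.
The resulting 4×6 matrix has rank 3, and its Smith normal form has invariant factors (1,1,1).

Boundary ∂_2: C_2 → C_1 acts by ∂[p,q,r] = [q,r] − [p,r] + [p,q]. For instance
  ∂[0,2,3] = [2,3] − [0,3] + [0,2],
  ∂[0,1,2] = [1,2] − [0,2] + [0,1].
As a 6×4 matrix over Z this has rank 3, with invariant factors (1,1,1).

Now H_k = ker ∂_k / im ∂_{k+1}, so:

  H_0: rank C_0 − rank ∂_1 = 4 − 3 = 1, and the invariant factors of ∂_1 are all 1, so H_0 = Z.

(K is a triangulation of the 2-sphere S^2.)

H_0 = Z.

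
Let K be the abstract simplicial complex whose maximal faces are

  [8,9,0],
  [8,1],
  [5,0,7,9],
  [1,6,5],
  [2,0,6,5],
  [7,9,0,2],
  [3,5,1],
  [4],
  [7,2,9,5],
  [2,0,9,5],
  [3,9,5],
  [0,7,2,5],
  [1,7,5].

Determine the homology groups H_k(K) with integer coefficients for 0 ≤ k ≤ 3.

H_0 ≅ Z^2,  H_1 ≅ Z,  H_2 = 0,  H_3 ≅ Z.

We work with the vertex ordering 0 < 1 < 2 < 3 < 4 < 5 < 6 < 7 < 8 < 9. The simplices of K, each written with vertices in increasing order, are:

  0-simplices (10): [0], [1], [2], [3], [4], [5], [6], [7], [8], [9]
  1-simplices (22): [0,2], [0,5], [0,6], [0,7], [0,8], [0,9], [1,3], [1,5], [1,6], [1,7], [1,8], [2,5], [2,6], [2,7], [2,9], [3,5], [3,9], [5,6], [5,7], [5,9], [7,9], [8,9]
  2-simplices (18): [0,2,5], [0,2,6], [0,2,7], [0,2,9], [0,5,6], [0,5,7], [0,5,9], [0,7,9], [0,8,9], [1,3,5], [1,5,6], [1,5,7], [2,5,6], [2,5,7], [2,5,9], [2,7,9], [3,5,9], [5,7,9]
  3-simplices (6): [0,2,5,6], [0,2,5,7], [0,2,5,9], [0,2,7,9], [0,5,7,9], [2,5,7,9]

giving chain groups C_0 ≅ Z^10, C_1 ≅ Z^22, C_2 ≅ Z^18, C_3 ≅ Z^6.

The boundary map ∂_1: C_1 → C_0 sends each edge [p,q] (with p < q) to q − p.
As a 10×22 matrix over Z this has rank 8, with invariant factors (1,1,1,1,1,1,1,1).

Boundary ∂_2: C_2 → C_1 maps a triangle to the signed sum of its edges. For instance
  ∂[0,8,9] = [8,9] − [0,9] + [0,8],
  ∂[5,7,9] = [7,9] − [5,9] + [5,7].
The 22×18 boundary matrix has rank 13 and Smith normal form diag(1,1,1,1,1,1,1,1,1,1,1,1,1).

∂_3: C_3 → C_2 sends each 3-simplex σ to the alternating sum Σ_i (−1)^i (σ with its i-th vertex removed). For instance
  ∂[2,5,7,9] = [5,7,9] − [2,7,9] + [2,5,9] − [2,5,7],
  ∂[0,2,5,7] = [2,5,7] − [0,5,7] + [0,2,7] − [0,2,5].
The resulting 18×6 matrix has rank 5, and its Smith normal form has invariant factors (1,1,1,1,1).

Reading off H_k = ker ∂_k / im ∂_{k+1}:

  H_0: rank C_0 − rank ∂_1 = 10 − 8 = 2, and the invariant factors of ∂_1 are all 1, so H_0 ≅ Z^2.
  H_1: rank ker ∂_1 − rank ∂_2 = (22 − 8) − 13 = 1, and the invariant factors of ∂_2 are all 1, so H_1 ≅ Z.
  H_2: rank ker ∂_2 − rank ∂_3 = (18 − 13) − 5 = 0, and the invariant factors of ∂_3 are all 1, so H_2 ≅ 0.
  H_3: rank ker ∂_3 − rank ∂_4 = (6 − 5) − 0 = 1, and there is no ∂_4, so H_3 ≅ Z.

As a check, the Euler characteristic is 10 − 22 + 18 − 6 = 0, which agrees with 2 − 1 + 0 − 1 = 0.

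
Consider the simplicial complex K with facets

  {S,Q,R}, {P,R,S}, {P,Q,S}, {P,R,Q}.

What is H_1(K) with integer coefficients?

H_1 ≅ 0.

We work with the vertex ordering P < Q < R < S. The simplices of K, each written with vertices in increasing order, are:

  0-simplices (4): P, Q, R, S
  1-simplices (6): PQ, PR, PS, QR, QS, RS
  2-simplices (4): PQR, PQS, PRS, QRS

Hence C_0 ≅ Z^4, C_1 ≅ Z^6, C_2 ≅ Z^4.

∂_1: C_1 → C_0 sends each edge [p,q] (with p < q) to q − p. For instance
  ∂RS = S − R.
The 4×6 boundary matrix has rank 3 and Smith normal form diag(1,1,1).

The boundary map ∂_2: C_2 → C_1 acts by ∂[p,q,r] = [q,r] − [p,r] + [p,q]. For instance
  ∂PQR = QR − PR + PQ,
  ∂PQS = QS − PS + PQ.
This gives a 6×4 integer matrix of rank 3; reducing to Smith normal form yields diagonal entries (1,1,1).

Reading off H_k = ker ∂_k / im ∂_{k+1}:

  H_1: rank ker ∂_1 − rank ∂_2 = (6 − 3) − 3 = 0, and the invariant factors of ∂_2 are all 1, so H_1 = 0.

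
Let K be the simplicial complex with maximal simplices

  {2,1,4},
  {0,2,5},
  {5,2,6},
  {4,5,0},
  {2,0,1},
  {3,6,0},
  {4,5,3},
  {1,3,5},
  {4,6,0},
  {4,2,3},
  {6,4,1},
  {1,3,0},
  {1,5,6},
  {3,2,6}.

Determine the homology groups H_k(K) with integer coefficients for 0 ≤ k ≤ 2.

Take the total order 0 < 1 < 2 < 3 < 4 < 5 < 6 on the vertex set. Then K (dimension 2) consists of the simplices:

  0-simplices (7): [0], [1], [2], [3], [4], [5], [6]
  1-simplices (21): [0,1], [0,2], [0,3], [0,4], [0,5], [0,6], [1,2], [1,3], [1,4], [1,5], [1,6], [2,3], [2,4], [2,5], [2,6], [3,4], [3,5], [3,6], [4,5], [4,6], [5,6]
  2-simplices (14): [0,1,2], [0,1,3], [0,2,5], [0,3,6], [0,4,5], [0,4,6], [1,2,4], [1,3,5], [1,4,6], [1,5,6], [2,3,4], [2,3,6], [2,5,6], [3,4,5]

so the chain groups are C_0 ≅ Z^7, C_1 ≅ Z^21, C_2 ≅ Z^14.

∂_1: C_1 → C_0 maps an edge to its endpoints' difference, ∂[p,q] = q − p.
As a 7×21 matrix over Z this has rank 6, with invariant factors (1,1,1,1,1,1).

∂_2: C_2 → C_1 acts by ∂[p,q,r] = [q,r] − [p,r] + [p,q]. For instance
  ∂[1,2,4] = [2,4] − [1,4] + [1,2],
  ∂[2,5,6] = [5,6] − [2,6] + [2,5].
As a 21×14 matrix over Z this has rank 13, with invariant factors (1,1,1,1,1,1,1,1,1,1,1,1,1).

From H_k ≅ ker(∂_k) / im(∂_{k+1}) we obtain:

  H_0: rank C_0 − rank ∂_1 = 7 − 6 = 1, and the invariant factors of ∂_1 are all 1, so H_0 = Z.
  H_1: rank ker ∂_1 − rank ∂_2 = (21 − 6) − 13 = 2, and the invariant factors of ∂_2 are all 1, so H_1 = Z^2.
  H_2: rank ker ∂_2 − rank ∂_3 = (14 − 13) − 0 = 1, and there is no ∂_3, so H_2 = Z.

H_0 = Z,  H_1 = Z^2,  H_2 = Z.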